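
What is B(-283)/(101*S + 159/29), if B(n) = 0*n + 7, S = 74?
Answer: 203/216905 ≈ 0.00093589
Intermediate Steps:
B(n) = 7 (B(n) = 0 + 7 = 7)
B(-283)/(101*S + 159/29) = 7/(101*74 + 159/29) = 7/(7474 + 159*(1/29)) = 7/(7474 + 159/29) = 7/(216905/29) = 7*(29/216905) = 203/216905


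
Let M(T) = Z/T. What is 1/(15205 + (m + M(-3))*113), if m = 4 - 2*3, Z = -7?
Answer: 3/45728 ≈ 6.5605e-5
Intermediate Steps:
m = -2 (m = 4 - 6 = -2)
M(T) = -7/T
1/(15205 + (m + M(-3))*113) = 1/(15205 + (-2 - 7/(-3))*113) = 1/(15205 + (-2 - 7*(-⅓))*113) = 1/(15205 + (-2 + 7/3)*113) = 1/(15205 + (⅓)*113) = 1/(15205 + 113/3) = 1/(45728/3) = 3/45728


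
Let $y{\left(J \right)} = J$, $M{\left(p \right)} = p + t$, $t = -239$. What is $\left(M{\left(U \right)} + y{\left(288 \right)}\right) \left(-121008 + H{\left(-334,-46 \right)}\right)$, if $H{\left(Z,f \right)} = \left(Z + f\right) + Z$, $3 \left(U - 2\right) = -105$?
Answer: $-1947552$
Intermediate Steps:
$U = -33$ ($U = 2 + \frac{1}{3} \left(-105\right) = 2 - 35 = -33$)
$H{\left(Z,f \right)} = f + 2 Z$
$M{\left(p \right)} = -239 + p$ ($M{\left(p \right)} = p - 239 = -239 + p$)
$\left(M{\left(U \right)} + y{\left(288 \right)}\right) \left(-121008 + H{\left(-334,-46 \right)}\right) = \left(\left(-239 - 33\right) + 288\right) \left(-121008 + \left(-46 + 2 \left(-334\right)\right)\right) = \left(-272 + 288\right) \left(-121008 - 714\right) = 16 \left(-121008 - 714\right) = 16 \left(-121722\right) = -1947552$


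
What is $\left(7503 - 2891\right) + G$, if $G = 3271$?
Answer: $7883$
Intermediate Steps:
$\left(7503 - 2891\right) + G = \left(7503 - 2891\right) + 3271 = 4612 + 3271 = 7883$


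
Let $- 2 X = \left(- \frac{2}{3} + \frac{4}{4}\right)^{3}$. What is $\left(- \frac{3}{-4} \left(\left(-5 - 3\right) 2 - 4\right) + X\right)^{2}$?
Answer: $\frac{657721}{2916} \approx 225.56$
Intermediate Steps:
$X = - \frac{1}{54}$ ($X = - \frac{\left(- \frac{2}{3} + \frac{4}{4}\right)^{3}}{2} = - \frac{\left(\left(-2\right) \frac{1}{3} + 4 \cdot \frac{1}{4}\right)^{3}}{2} = - \frac{\left(- \frac{2}{3} + 1\right)^{3}}{2} = - \frac{1}{2 \cdot 27} = \left(- \frac{1}{2}\right) \frac{1}{27} = - \frac{1}{54} \approx -0.018519$)
$\left(- \frac{3}{-4} \left(\left(-5 - 3\right) 2 - 4\right) + X\right)^{2} = \left(- \frac{3}{-4} \left(\left(-5 - 3\right) 2 - 4\right) - \frac{1}{54}\right)^{2} = \left(\left(-3\right) \left(- \frac{1}{4}\right) \left(\left(-8\right) 2 - 4\right) - \frac{1}{54}\right)^{2} = \left(\frac{3 \left(-16 - 4\right)}{4} - \frac{1}{54}\right)^{2} = \left(\frac{3}{4} \left(-20\right) - \frac{1}{54}\right)^{2} = \left(-15 - \frac{1}{54}\right)^{2} = \left(- \frac{811}{54}\right)^{2} = \frac{657721}{2916}$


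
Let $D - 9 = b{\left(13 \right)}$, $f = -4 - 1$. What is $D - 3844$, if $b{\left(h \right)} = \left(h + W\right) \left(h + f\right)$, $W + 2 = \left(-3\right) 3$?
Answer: $-3819$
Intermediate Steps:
$W = -11$ ($W = -2 - 9 = -11$)
$f = -5$
$b{\left(h \right)} = \left(-11 + h\right) \left(-5 + h\right)$ ($b{\left(h \right)} = \left(h - 11\right) \left(h - 5\right) = \left(-11 + h\right) \left(-5 + h\right)$)
$D = 25$ ($D = 9 + \left(55 + 13^{2} - 208\right) = 9 + \left(55 + 169 - 208\right) = 9 + 16 = 25$)
$D - 3844 = 25 - 3844 = -3819$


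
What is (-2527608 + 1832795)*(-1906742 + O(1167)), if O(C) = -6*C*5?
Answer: 1349154532376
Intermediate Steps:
O(C) = -30*C
(-2527608 + 1832795)*(-1906742 + O(1167)) = (-2527608 + 1832795)*(-1906742 - 30*1167) = -694813*(-1906742 - 35010) = -694813*(-1941752) = 1349154532376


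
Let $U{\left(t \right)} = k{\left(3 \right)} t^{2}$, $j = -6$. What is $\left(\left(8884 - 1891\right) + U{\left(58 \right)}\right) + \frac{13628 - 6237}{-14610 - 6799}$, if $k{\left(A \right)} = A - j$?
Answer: $\frac{797884630}{21409} \approx 37269.0$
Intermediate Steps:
$k{\left(A \right)} = 6 + A$ ($k{\left(A \right)} = A - -6 = A + 6 = 6 + A$)
$U{\left(t \right)} = 9 t^{2}$ ($U{\left(t \right)} = \left(6 + 3\right) t^{2} = 9 t^{2}$)
$\left(\left(8884 - 1891\right) + U{\left(58 \right)}\right) + \frac{13628 - 6237}{-14610 - 6799} = \left(\left(8884 - 1891\right) + 9 \cdot 58^{2}\right) + \frac{13628 - 6237}{-14610 - 6799} = \left(6993 + 9 \cdot 3364\right) + \frac{7391}{-21409} = \left(6993 + 30276\right) + 7391 \left(- \frac{1}{21409}\right) = 37269 - \frac{7391}{21409} = \frac{797884630}{21409}$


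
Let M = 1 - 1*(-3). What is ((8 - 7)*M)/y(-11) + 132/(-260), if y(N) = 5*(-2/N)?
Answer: 253/65 ≈ 3.8923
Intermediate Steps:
M = 4 (M = 1 + 3 = 4)
y(N) = -10/N
((8 - 7)*M)/y(-11) + 132/(-260) = ((8 - 7)*4)/((-10/(-11))) + 132/(-260) = (1*4)/((-10*(-1/11))) + 132*(-1/260) = 4/(10/11) - 33/65 = 4*(11/10) - 33/65 = 22/5 - 33/65 = 253/65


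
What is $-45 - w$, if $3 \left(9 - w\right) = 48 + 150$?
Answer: $12$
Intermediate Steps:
$w = -57$ ($w = 9 - \frac{48 + 150}{3} = 9 - 66 = -57$)
$-45 - w = -45 - -57 = -45 + 57 = 12$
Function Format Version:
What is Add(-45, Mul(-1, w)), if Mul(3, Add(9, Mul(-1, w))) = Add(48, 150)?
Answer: 12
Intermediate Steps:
w = -57 (w = Add(9, Mul(Rational(-1, 3), Add(48, 150))) = Add(9, Mul(Rational(-1, 3), 198)) = Add(9, -66) = -57)
Add(-45, Mul(-1, w)) = Add(-45, Mul(-1, -57)) = Add(-45, 57) = 12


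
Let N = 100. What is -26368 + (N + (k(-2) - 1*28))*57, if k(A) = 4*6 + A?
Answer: -21010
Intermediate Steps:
k(A) = 24 + A
-26368 + (N + (k(-2) - 1*28))*57 = -26368 + (100 + ((24 - 2) - 1*28))*57 = -26368 + (100 + (22 - 28))*57 = -26368 + (100 - 6)*57 = -26368 + 94*57 = -26368 + 5358 = -21010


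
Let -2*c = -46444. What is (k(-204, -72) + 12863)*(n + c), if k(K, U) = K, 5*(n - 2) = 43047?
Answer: 2014895053/5 ≈ 4.0298e+8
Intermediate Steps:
c = 23222 (c = -½*(-46444) = 23222)
n = 43057/5 (n = 2 + (⅕)*43047 = 2 + 43047/5 = 43057/5 ≈ 8611.4)
(k(-204, -72) + 12863)*(n + c) = (-204 + 12863)*(43057/5 + 23222) = 12659*(159167/5) = 2014895053/5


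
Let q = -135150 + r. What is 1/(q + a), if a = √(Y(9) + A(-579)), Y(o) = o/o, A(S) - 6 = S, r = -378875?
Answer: -514025/264221701197 - 2*I*√143/264221701197 ≈ -1.9454e-6 - 9.0517e-11*I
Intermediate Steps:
A(S) = 6 + S
Y(o) = 1
a = 2*I*√143 (a = √(1 + (6 - 579)) = √(1 - 573) = √(-572) = 2*I*√143 ≈ 23.917*I)
q = -514025 (q = -135150 - 378875 = -514025)
1/(q + a) = 1/(-514025 + 2*I*√143)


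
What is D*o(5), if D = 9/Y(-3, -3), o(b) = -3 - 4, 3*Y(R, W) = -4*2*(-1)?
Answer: -189/8 ≈ -23.625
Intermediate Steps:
Y(R, W) = 8/3 (Y(R, W) = (-4*2*(-1))/3 = (-8*(-1))/3 = (⅓)*8 = 8/3)
o(b) = -7
D = 27/8 (D = 9/(8/3) = 9*(3/8) = 27/8 ≈ 3.3750)
D*o(5) = (27/8)*(-7) = -189/8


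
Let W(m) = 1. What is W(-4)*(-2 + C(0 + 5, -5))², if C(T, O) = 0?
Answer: 4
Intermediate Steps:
W(-4)*(-2 + C(0 + 5, -5))² = 1*(-2 + 0)² = 1*(-2)² = 1*4 = 4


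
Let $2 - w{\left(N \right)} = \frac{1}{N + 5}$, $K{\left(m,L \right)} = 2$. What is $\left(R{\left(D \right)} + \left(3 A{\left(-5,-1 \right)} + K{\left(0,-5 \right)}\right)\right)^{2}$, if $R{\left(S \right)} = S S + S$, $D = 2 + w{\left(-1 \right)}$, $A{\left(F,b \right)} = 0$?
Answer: $\frac{100489}{256} \approx 392.54$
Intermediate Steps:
$w{\left(N \right)} = 2 - \frac{1}{5 + N}$ ($w{\left(N \right)} = 2 - \frac{1}{N + 5} = 2 - \frac{1}{5 + N}$)
$D = \frac{15}{4}$ ($D = 2 + \frac{9 + 2 \left(-1\right)}{5 - 1} = 2 + \frac{9 - 2}{4} = 2 + \frac{1}{4} \cdot 7 = 2 + \frac{7}{4} = \frac{15}{4} \approx 3.75$)
$R{\left(S \right)} = S + S^{2}$ ($R{\left(S \right)} = S^{2} + S = S + S^{2}$)
$\left(R{\left(D \right)} + \left(3 A{\left(-5,-1 \right)} + K{\left(0,-5 \right)}\right)\right)^{2} = \left(\frac{15 \left(1 + \frac{15}{4}\right)}{4} + \left(3 \cdot 0 + 2\right)\right)^{2} = \left(\frac{15}{4} \cdot \frac{19}{4} + \left(0 + 2\right)\right)^{2} = \left(\frac{285}{16} + 2\right)^{2} = \left(\frac{317}{16}\right)^{2} = \frac{100489}{256}$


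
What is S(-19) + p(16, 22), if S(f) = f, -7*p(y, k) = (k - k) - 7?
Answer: -18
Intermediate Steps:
p(y, k) = 1 (p(y, k) = -((k - k) - 7)/7 = -(0 - 7)/7 = -⅐*(-7) = 1)
S(-19) + p(16, 22) = -19 + 1 = -18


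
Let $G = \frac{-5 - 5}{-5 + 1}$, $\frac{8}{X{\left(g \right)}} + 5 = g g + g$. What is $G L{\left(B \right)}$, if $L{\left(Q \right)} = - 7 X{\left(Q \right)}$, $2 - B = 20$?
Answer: $- \frac{20}{43} \approx -0.46512$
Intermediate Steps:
$B = -18$ ($B = 2 - 20 = -18$)
$X{\left(g \right)} = \frac{8}{-5 + g + g^{2}}$ ($X{\left(g \right)} = \frac{8}{-5 + \left(g g + g\right)} = \frac{8}{-5 + \left(g^{2} + g\right)} = \frac{8}{-5 + \left(g + g^{2}\right)} = \frac{8}{-5 + g + g^{2}}$)
$L{\left(Q \right)} = - \frac{56}{-5 + Q + Q^{2}}$ ($L{\left(Q \right)} = - 7 \frac{8}{-5 + Q + Q^{2}} = - \frac{56}{-5 + Q + Q^{2}}$)
$G = \frac{5}{2}$ ($G = - \frac{10}{-4} = \left(-10\right) \left(- \frac{1}{4}\right) = \frac{5}{2} \approx 2.5$)
$G L{\left(B \right)} = \frac{5 \left(- \frac{56}{-5 - 18 + \left(-18\right)^{2}}\right)}{2} = \frac{5 \left(- \frac{56}{-5 - 18 + 324}\right)}{2} = \frac{5 \left(- \frac{56}{301}\right)}{2} = \frac{5 \left(\left(-56\right) \frac{1}{301}\right)}{2} = \frac{5}{2} \left(- \frac{8}{43}\right) = - \frac{20}{43}$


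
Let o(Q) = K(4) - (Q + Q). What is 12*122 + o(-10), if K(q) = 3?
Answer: 1487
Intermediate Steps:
o(Q) = 3 - 2*Q (o(Q) = 3 - (Q + Q) = 3 - 2*Q)
12*122 + o(-10) = 12*122 + (3 - 2*(-10)) = 1464 + (3 + 20) = 1464 + 23 = 1487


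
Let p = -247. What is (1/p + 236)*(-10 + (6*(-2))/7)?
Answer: -4779862/1729 ≈ -2764.5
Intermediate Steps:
(1/p + 236)*(-10 + (6*(-2))/7) = (1/(-247) + 236)*(-10 + (6*(-2))/7) = (-1/247 + 236)*(-10 - 12*⅐) = 58291*(-10 - 12/7)/247 = (58291/247)*(-82/7) = -4779862/1729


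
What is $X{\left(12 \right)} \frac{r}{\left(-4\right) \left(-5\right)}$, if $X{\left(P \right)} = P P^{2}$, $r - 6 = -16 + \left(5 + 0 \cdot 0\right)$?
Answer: $-432$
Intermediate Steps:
$r = -5$ ($r = 6 + \left(-16 + \left(5 + 0 \cdot 0\right)\right) = 6 + \left(-16 + \left(5 + 0\right)\right) = 6 + \left(-16 + 5\right) = 6 - 11 = -5$)
$X{\left(P \right)} = P^{3}$
$X{\left(12 \right)} \frac{r}{\left(-4\right) \left(-5\right)} = 12^{3} \left(- \frac{5}{\left(-4\right) \left(-5\right)}\right) = 1728 \left(- \frac{5}{20}\right) = 1728 \left(\left(-5\right) \frac{1}{20}\right) = 1728 \left(- \frac{1}{4}\right) = -432$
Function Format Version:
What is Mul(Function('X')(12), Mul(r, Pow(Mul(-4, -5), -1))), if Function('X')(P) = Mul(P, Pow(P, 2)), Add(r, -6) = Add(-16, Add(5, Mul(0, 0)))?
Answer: -432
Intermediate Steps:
r = -5 (r = Add(6, Add(-16, Add(5, Mul(0, 0)))) = Add(6, Add(-16, Add(5, 0))) = Add(6, Add(-16, 5)) = Add(6, -11) = -5)
Function('X')(P) = Pow(P, 3)
Mul(Function('X')(12), Mul(r, Pow(Mul(-4, -5), -1))) = Mul(Pow(12, 3), Mul(-5, Pow(Mul(-4, -5), -1))) = Mul(1728, Mul(-5, Pow(20, -1))) = Mul(1728, Mul(-5, Rational(1, 20))) = Mul(1728, Rational(-1, 4)) = -432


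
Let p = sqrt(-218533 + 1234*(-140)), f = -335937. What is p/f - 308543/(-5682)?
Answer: 308543/5682 - I*sqrt(43477)/111979 ≈ 54.302 - 0.0018621*I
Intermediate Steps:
p = 3*I*sqrt(43477) (p = sqrt(-218533 - 172760) = sqrt(-391293) = 3*I*sqrt(43477) ≈ 625.53*I)
p/f - 308543/(-5682) = (3*I*sqrt(43477))/(-335937) - 308543/(-5682) = (3*I*sqrt(43477))*(-1/335937) - 308543*(-1/5682) = -I*sqrt(43477)/111979 + 308543/5682 = 308543/5682 - I*sqrt(43477)/111979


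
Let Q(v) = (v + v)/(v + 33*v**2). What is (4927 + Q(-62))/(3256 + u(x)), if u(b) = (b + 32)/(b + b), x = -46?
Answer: 463482798/306306235 ≈ 1.5131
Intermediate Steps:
Q(v) = 2*v/(v + 33*v**2) (Q(v) = (2*v)/(v + 33*v**2) = 2*v/(v + 33*v**2))
u(b) = (32 + b)/(2*b) (u(b) = (32 + b)/((2*b)) = (32 + b)*(1/(2*b)) = (32 + b)/(2*b))
(4927 + Q(-62))/(3256 + u(x)) = (4927 + 2/(1 + 33*(-62)))/(3256 + (1/2)*(32 - 46)/(-46)) = (4927 + 2/(1 - 2046))/(3256 + (1/2)*(-1/46)*(-14)) = (4927 + 2/(-2045))/(3256 + 7/46) = (4927 + 2*(-1/2045))/(149783/46) = (4927 - 2/2045)*(46/149783) = (10075713/2045)*(46/149783) = 463482798/306306235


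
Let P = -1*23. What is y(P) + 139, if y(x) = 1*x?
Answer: 116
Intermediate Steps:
P = -23
y(x) = x
y(P) + 139 = -23 + 139 = 116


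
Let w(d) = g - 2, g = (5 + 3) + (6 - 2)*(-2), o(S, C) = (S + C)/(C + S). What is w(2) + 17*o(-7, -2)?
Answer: 15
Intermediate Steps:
o(S, C) = 1 (o(S, C) = (C + S)/(C + S) = 1)
g = 0 (g = 8 + 4*(-2) = 8 - 8 = 0)
w(d) = -2 (w(d) = 0 - 2 = -2)
w(2) + 17*o(-7, -2) = -2 + 17*1 = -2 + 17 = 15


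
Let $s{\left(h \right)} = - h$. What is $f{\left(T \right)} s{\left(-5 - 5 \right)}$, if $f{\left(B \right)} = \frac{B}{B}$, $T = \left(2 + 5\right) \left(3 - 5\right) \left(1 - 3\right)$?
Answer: $10$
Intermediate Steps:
$T = 28$ ($T = 7 \left(\left(-2\right) \left(-2\right)\right) = 7 \cdot 4 = 28$)
$f{\left(B \right)} = 1$
$f{\left(T \right)} s{\left(-5 - 5 \right)} = 1 \left(- (-5 - 5)\right) = 1 \left(\left(-1\right) \left(-10\right)\right) = 1 \cdot 10 = 10$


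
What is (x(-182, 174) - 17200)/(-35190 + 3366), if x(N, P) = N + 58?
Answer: 4331/7956 ≈ 0.54437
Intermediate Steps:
x(N, P) = 58 + N
(x(-182, 174) - 17200)/(-35190 + 3366) = ((58 - 182) - 17200)/(-35190 + 3366) = (-124 - 17200)/(-31824) = -17324*(-1/31824) = 4331/7956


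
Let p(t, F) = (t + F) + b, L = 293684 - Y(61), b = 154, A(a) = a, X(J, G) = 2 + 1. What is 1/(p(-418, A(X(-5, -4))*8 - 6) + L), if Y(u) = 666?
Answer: 1/292772 ≈ 3.4156e-6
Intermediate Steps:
X(J, G) = 3
L = 293018 (L = 293684 - 1*666 = 293684 - 666 = 293018)
p(t, F) = 154 + F + t (p(t, F) = (t + F) + 154 = (F + t) + 154 = 154 + F + t)
1/(p(-418, A(X(-5, -4))*8 - 6) + L) = 1/((154 + (3*8 - 6) - 418) + 293018) = 1/((154 + (24 - 6) - 418) + 293018) = 1/((154 + 18 - 418) + 293018) = 1/(-246 + 293018) = 1/292772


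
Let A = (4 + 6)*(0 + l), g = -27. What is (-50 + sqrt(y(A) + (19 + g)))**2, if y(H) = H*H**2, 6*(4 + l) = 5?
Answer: (450 - I*sqrt(2572773))**2/81 ≈ -29263.0 - 17822.0*I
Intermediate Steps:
l = -19/6 (l = -4 + (1/6)*5 = -4 + 5/6 = -19/6 ≈ -3.1667)
A = -95/3 (A = (4 + 6)*(0 - 19/6) = 10*(-19/6) = -95/3 ≈ -31.667)
y(H) = H**3
(-50 + sqrt(y(A) + (19 + g)))**2 = (-50 + sqrt((-95/3)**3 + (19 - 27)))**2 = (-50 + sqrt(-857375/27 - 8))**2 = (-50 + sqrt(-857591/27))**2 = (-50 + I*sqrt(2572773)/9)**2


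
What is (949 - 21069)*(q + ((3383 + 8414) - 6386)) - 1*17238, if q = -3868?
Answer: -31062398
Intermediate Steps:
(949 - 21069)*(q + ((3383 + 8414) - 6386)) - 1*17238 = (949 - 21069)*(-3868 + ((3383 + 8414) - 6386)) - 1*17238 = -20120*(-3868 + (11797 - 6386)) - 17238 = -20120*(-3868 + 5411) - 17238 = -20120*1543 - 17238 = -31045160 - 17238 = -31062398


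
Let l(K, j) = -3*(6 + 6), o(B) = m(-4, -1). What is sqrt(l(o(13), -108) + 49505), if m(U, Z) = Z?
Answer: sqrt(49469) ≈ 222.42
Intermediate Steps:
o(B) = -1
l(K, j) = -36 (l(K, j) = -3*12 = -36)
sqrt(l(o(13), -108) + 49505) = sqrt(-36 + 49505) = sqrt(49469)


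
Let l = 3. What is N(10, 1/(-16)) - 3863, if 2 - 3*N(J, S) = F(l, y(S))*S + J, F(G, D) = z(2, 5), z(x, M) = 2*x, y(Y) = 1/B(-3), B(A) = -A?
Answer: -46387/12 ≈ -3865.6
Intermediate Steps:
y(Y) = ⅓ (y(Y) = 1/(-1*(-3)) = 1/3 = ⅓)
F(G, D) = 4 (F(G, D) = 2*2 = 4)
N(J, S) = ⅔ - 4*S/3 - J/3 (N(J, S) = ⅔ - (4*S + J)/3 = ⅔ - (J + 4*S)/3 = ⅔ + (-4*S/3 - J/3) = ⅔ - 4*S/3 - J/3)
N(10, 1/(-16)) - 3863 = (⅔ - 4/3/(-16) - ⅓*10) - 3863 = (⅔ - 4/3*(-1/16) - 10/3) - 3863 = (⅔ + 1/12 - 10/3) - 3863 = -31/12 - 3863 = -46387/12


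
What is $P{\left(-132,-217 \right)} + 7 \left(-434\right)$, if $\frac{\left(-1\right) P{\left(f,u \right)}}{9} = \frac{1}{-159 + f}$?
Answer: $- \frac{294683}{97} \approx -3038.0$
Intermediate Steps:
$P{\left(f,u \right)} = - \frac{9}{-159 + f}$
$P{\left(-132,-217 \right)} + 7 \left(-434\right) = - \frac{9}{-159 - 132} + 7 \left(-434\right) = - \frac{9}{-291} - 3038 = \left(-9\right) \left(- \frac{1}{291}\right) - 3038 = \frac{3}{97} - 3038 = - \frac{294683}{97}$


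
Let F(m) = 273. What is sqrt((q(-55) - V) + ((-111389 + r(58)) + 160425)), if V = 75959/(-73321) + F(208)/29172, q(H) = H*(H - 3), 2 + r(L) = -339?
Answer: sqrt(135005833621770595)/1613062 ≈ 227.79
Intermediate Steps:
r(L) = -341 (r(L) = -2 - 339 = -341)
q(H) = H*(-3 + H)
V = -3312005/3226124 (V = 75959/(-73321) + 273/29172 = 75959*(-1/73321) + 273*(1/29172) = -75959/73321 + 7/748 = -3312005/3226124 ≈ -1.0266)
sqrt((q(-55) - V) + ((-111389 + r(58)) + 160425)) = sqrt((-55*(-3 - 55) - 1*(-3312005/3226124)) + ((-111389 - 341) + 160425)) = sqrt((-55*(-58) + 3312005/3226124) + (-111730 + 160425)) = sqrt((3190 + 3312005/3226124) + 48695) = sqrt(10294647565/3226124 + 48695) = sqrt(167390755745/3226124) = sqrt(135005833621770595)/1613062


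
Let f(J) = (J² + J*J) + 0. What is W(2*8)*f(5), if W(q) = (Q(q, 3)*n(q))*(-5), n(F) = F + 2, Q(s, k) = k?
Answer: -13500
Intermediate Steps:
n(F) = 2 + F
f(J) = 2*J² (f(J) = (J² + J²) + 0 = 2*J² + 0 = 2*J²)
W(q) = -30 - 15*q (W(q) = (3*(2 + q))*(-5) = (6 + 3*q)*(-5) = -30 - 15*q)
W(2*8)*f(5) = (-30 - 30*8)*(2*5²) = (-30 - 15*16)*(2*25) = (-30 - 240)*50 = -270*50 = -13500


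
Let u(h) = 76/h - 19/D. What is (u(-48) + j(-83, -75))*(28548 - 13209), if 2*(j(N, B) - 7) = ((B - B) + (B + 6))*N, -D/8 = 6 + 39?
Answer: 5280854677/120 ≈ 4.4007e+7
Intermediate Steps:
D = -360 (D = -8*(6 + 39) = -8*45 = -360)
j(N, B) = 7 + N*(6 + B)/2 (j(N, B) = 7 + (((B - B) + (B + 6))*N)/2 = 7 + ((0 + (6 + B))*N)/2 = 7 + ((6 + B)*N)/2 = 7 + (N*(6 + B))/2 = 7 + N*(6 + B)/2)
u(h) = 19/360 + 76/h (u(h) = 76/h - 19/(-360) = 76/h - 19*(-1/360) = 76/h + 19/360 = 19/360 + 76/h)
(u(-48) + j(-83, -75))*(28548 - 13209) = ((19/360 + 76/(-48)) + (7 + 3*(-83) + (1/2)*(-75)*(-83)))*(28548 - 13209) = ((19/360 + 76*(-1/48)) + (7 - 249 + 6225/2))*15339 = ((19/360 - 19/12) + 5741/2)*15339 = (-551/360 + 5741/2)*15339 = (1032829/360)*15339 = 5280854677/120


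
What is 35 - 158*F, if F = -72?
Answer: 11411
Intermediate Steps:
35 - 158*F = 35 - 158*(-72) = 35 + 11376 = 11411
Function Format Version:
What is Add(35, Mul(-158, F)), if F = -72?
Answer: 11411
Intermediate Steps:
Add(35, Mul(-158, F)) = Add(35, Mul(-158, -72)) = Add(35, 11376) = 11411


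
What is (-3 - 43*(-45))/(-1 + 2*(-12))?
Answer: -1932/25 ≈ -77.280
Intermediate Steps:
(-3 - 43*(-45))/(-1 + 2*(-12)) = (-3 + 1935)/(-1 - 24) = 1932/(-25) = 1932*(-1/25) = -1932/25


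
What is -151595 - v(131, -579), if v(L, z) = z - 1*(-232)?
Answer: -151248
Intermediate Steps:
v(L, z) = 232 + z (v(L, z) = z + 232 = 232 + z)
-151595 - v(131, -579) = -151595 - (232 - 579) = -151595 - 1*(-347) = -151595 + 347 = -151248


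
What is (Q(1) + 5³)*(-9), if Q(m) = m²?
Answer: -1134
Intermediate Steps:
(Q(1) + 5³)*(-9) = (1² + 5³)*(-9) = (1 + 125)*(-9) = 126*(-9) = -1134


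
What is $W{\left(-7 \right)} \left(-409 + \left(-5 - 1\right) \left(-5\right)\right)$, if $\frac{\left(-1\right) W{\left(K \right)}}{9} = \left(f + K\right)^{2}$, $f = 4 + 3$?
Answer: $0$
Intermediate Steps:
$f = 7$
$W{\left(K \right)} = - 9 \left(7 + K\right)^{2}$
$W{\left(-7 \right)} \left(-409 + \left(-5 - 1\right) \left(-5\right)\right) = - 9 \left(7 - 7\right)^{2} \left(-409 + \left(-5 - 1\right) \left(-5\right)\right) = - 9 \cdot 0^{2} \left(-409 - -30\right) = \left(-9\right) 0 \left(-409 + 30\right) = 0 \left(-379\right) = 0$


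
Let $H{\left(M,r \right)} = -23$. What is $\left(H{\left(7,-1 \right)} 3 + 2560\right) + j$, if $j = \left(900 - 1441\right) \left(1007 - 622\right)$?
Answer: $-205794$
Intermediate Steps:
$j = -208285$ ($j = \left(-541\right) 385 = -208285$)
$\left(H{\left(7,-1 \right)} 3 + 2560\right) + j = \left(\left(-23\right) 3 + 2560\right) - 208285 = \left(-69 + 2560\right) - 208285 = 2491 - 208285 = -205794$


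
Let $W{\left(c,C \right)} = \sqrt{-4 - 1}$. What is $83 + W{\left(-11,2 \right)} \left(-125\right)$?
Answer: $83 - 125 i \sqrt{5} \approx 83.0 - 279.51 i$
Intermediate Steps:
$W{\left(c,C \right)} = i \sqrt{5}$ ($W{\left(c,C \right)} = \sqrt{-5} = i \sqrt{5}$)
$83 + W{\left(-11,2 \right)} \left(-125\right) = 83 + i \sqrt{5} \left(-125\right) = 83 - 125 i \sqrt{5}$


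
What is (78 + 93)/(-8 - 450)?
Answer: -171/458 ≈ -0.37336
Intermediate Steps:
(78 + 93)/(-8 - 450) = 171/(-458) = 171*(-1/458) = -171/458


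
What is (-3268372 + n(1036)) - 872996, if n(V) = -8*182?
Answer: -4142824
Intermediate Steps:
n(V) = -1456
(-3268372 + n(1036)) - 872996 = (-3268372 - 1456) - 872996 = -3269828 - 872996 = -4142824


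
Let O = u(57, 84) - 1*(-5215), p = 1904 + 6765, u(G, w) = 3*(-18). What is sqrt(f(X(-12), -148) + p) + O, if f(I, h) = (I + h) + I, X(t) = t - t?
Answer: 5161 + sqrt(8521) ≈ 5253.3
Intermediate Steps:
X(t) = 0
f(I, h) = h + 2*I
u(G, w) = -54
p = 8669
O = 5161 (O = -54 - 1*(-5215) = -54 + 5215 = 5161)
sqrt(f(X(-12), -148) + p) + O = sqrt((-148 + 2*0) + 8669) + 5161 = sqrt((-148 + 0) + 8669) + 5161 = sqrt(-148 + 8669) + 5161 = sqrt(8521) + 5161 = 5161 + sqrt(8521)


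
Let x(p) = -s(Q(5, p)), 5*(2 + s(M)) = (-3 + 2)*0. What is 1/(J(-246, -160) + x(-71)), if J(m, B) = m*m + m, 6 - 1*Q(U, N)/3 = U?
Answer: 1/60272 ≈ 1.6591e-5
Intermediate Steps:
Q(U, N) = 18 - 3*U
s(M) = -2 (s(M) = -2 + ((-3 + 2)*0)/5 = -2 + (-1*0)/5 = -2 + (⅕)*0 = -2 + 0 = -2)
J(m, B) = m + m² (J(m, B) = m² + m = m + m²)
x(p) = 2 (x(p) = -1*(-2) = 2)
1/(J(-246, -160) + x(-71)) = 1/(-246*(1 - 246) + 2) = 1/(-246*(-245) + 2) = 1/(60270 + 2) = 1/60272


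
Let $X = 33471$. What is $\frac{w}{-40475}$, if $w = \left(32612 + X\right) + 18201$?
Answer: $- \frac{84284}{40475} \approx -2.0824$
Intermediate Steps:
$w = 84284$ ($w = \left(32612 + 33471\right) + 18201 = 66083 + 18201 = 84284$)
$\frac{w}{-40475} = \frac{84284}{-40475} = 84284 \left(- \frac{1}{40475}\right) = - \frac{84284}{40475}$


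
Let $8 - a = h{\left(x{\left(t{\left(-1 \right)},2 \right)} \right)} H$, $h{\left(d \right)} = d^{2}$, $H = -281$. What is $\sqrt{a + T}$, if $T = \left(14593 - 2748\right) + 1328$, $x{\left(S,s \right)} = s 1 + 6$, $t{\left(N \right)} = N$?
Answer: $\sqrt{31165} \approx 176.54$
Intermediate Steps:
$x{\left(S,s \right)} = 6 + s$ ($x{\left(S,s \right)} = s + 6 = 6 + s$)
$T = 13173$ ($T = 11845 + 1328 = 13173$)
$a = 17992$ ($a = 8 - \left(6 + 2\right)^{2} \left(-281\right) = 8 - 8^{2} \left(-281\right) = 8 - 64 \left(-281\right) = 8 - -17984 = 8 + 17984 = 17992$)
$\sqrt{a + T} = \sqrt{17992 + 13173} = \sqrt{31165}$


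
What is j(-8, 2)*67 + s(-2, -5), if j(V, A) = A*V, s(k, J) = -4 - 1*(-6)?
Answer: -1070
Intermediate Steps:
s(k, J) = 2 (s(k, J) = -4 + 6 = 2)
j(-8, 2)*67 + s(-2, -5) = (2*(-8))*67 + 2 = -16*67 + 2 = -1072 + 2 = -1070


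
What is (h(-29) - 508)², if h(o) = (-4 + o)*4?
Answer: 409600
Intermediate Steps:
h(o) = -16 + 4*o
(h(-29) - 508)² = ((-16 + 4*(-29)) - 508)² = ((-16 - 116) - 508)² = (-132 - 508)² = (-640)² = 409600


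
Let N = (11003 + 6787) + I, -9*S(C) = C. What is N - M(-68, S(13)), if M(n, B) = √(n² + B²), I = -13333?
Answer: 4457 - √374713/9 ≈ 4389.0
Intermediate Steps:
S(C) = -C/9
N = 4457 (N = (11003 + 6787) - 13333 = 17790 - 13333 = 4457)
M(n, B) = √(B² + n²)
N - M(-68, S(13)) = 4457 - √((-⅑*13)² + (-68)²) = 4457 - √((-13/9)² + 4624) = 4457 - √(169/81 + 4624) = 4457 - √(374713/81) = 4457 - √374713/9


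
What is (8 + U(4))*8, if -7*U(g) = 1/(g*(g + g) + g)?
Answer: 4030/63 ≈ 63.968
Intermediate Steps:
U(g) = -1/(7*(g + 2*g²)) (U(g) = -1/(7*(g*(g + g) + g)) = -1/(7*(g*(2*g) + g)) = -1/(7*(2*g² + g)) = -1/(7*(g + 2*g²)))
(8 + U(4))*8 = (8 - ⅐/(4*(1 + 2*4)))*8 = (8 - ⅐*¼/(1 + 8))*8 = (8 - ⅐*¼/9)*8 = (8 - ⅐*¼*⅑)*8 = (8 - 1/252)*8 = (2015/252)*8 = 4030/63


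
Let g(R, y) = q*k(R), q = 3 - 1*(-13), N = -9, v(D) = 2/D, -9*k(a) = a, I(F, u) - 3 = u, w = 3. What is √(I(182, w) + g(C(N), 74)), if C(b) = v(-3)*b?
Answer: I*√42/3 ≈ 2.1602*I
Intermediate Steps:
I(F, u) = 3 + u
k(a) = -a/9
q = 16 (q = 3 + 13 = 16)
C(b) = -2*b/3 (C(b) = (2/(-3))*b = (2*(-⅓))*b = -2*b/3)
g(R, y) = -16*R/9 (g(R, y) = 16*(-R/9) = -16*R/9)
√(I(182, w) + g(C(N), 74)) = √((3 + 3) - (-32)*(-9)/27) = √(6 - 16/9*6) = √(6 - 32/3) = √(-14/3) = I*√42/3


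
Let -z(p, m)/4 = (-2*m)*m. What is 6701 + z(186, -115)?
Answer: 112501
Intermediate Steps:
z(p, m) = 8*m² (z(p, m) = -4*(-2*m)*m = -(-8)*m² = 8*m²)
6701 + z(186, -115) = 6701 + 8*(-115)² = 6701 + 8*13225 = 6701 + 105800 = 112501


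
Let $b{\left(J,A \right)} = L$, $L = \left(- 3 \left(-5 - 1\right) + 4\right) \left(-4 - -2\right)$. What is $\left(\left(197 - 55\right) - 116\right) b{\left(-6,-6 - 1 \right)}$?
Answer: $-1144$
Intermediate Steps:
$L = -44$ ($L = \left(\left(-3\right) \left(-6\right) + 4\right) \left(-4 + 2\right) = \left(18 + 4\right) \left(-2\right) = 22 \left(-2\right) = -44$)
$b{\left(J,A \right)} = -44$
$\left(\left(197 - 55\right) - 116\right) b{\left(-6,-6 - 1 \right)} = \left(\left(197 - 55\right) - 116\right) \left(-44\right) = \left(142 - 116\right) \left(-44\right) = 26 \left(-44\right) = -1144$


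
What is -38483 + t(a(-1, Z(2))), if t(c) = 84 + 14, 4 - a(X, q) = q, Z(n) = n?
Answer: -38385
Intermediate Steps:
a(X, q) = 4 - q
t(c) = 98
-38483 + t(a(-1, Z(2))) = -38483 + 98 = -38385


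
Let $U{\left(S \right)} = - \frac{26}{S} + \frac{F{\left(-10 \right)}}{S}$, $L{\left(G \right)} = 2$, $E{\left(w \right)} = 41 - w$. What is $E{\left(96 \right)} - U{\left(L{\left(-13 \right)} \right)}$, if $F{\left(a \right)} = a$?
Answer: $-37$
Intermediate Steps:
$U{\left(S \right)} = - \frac{36}{S}$ ($U{\left(S \right)} = - \frac{26}{S} - \frac{10}{S} = - \frac{36}{S}$)
$E{\left(96 \right)} - U{\left(L{\left(-13 \right)} \right)} = \left(41 - 96\right) - - \frac{36}{2} = \left(41 - 96\right) - \left(-36\right) \frac{1}{2} = -55 - -18 = -55 + 18 = -37$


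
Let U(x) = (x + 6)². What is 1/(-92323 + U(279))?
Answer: -1/11098 ≈ -9.0106e-5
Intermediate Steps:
U(x) = (6 + x)²
1/(-92323 + U(279)) = 1/(-92323 + (6 + 279)²) = 1/(-92323 + 285²) = 1/(-92323 + 81225) = 1/(-11098) = -1/11098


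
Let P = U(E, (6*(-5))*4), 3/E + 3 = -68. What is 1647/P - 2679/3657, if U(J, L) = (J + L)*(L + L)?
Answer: -62374191/92351440 ≈ -0.67540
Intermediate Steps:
E = -3/71 (E = 3/(-3 - 68) = 3/(-71) = 3*(-1/71) = -3/71 ≈ -0.042253)
U(J, L) = 2*L*(J + L) (U(J, L) = (J + L)*(2*L) = 2*L*(J + L))
P = 2045520/71 (P = 2*((6*(-5))*4)*(-3/71 + (6*(-5))*4) = 2*(-30*4)*(-3/71 - 30*4) = 2*(-120)*(-3/71 - 120) = 2*(-120)*(-8523/71) = 2045520/71 ≈ 28810.)
1647/P - 2679/3657 = 1647/(2045520/71) - 2679/3657 = 1647*(71/2045520) - 2679*1/3657 = 4331/75760 - 893/1219 = -62374191/92351440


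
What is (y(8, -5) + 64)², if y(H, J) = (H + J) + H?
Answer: 5625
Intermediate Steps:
y(H, J) = J + 2*H
(y(8, -5) + 64)² = ((-5 + 2*8) + 64)² = ((-5 + 16) + 64)² = (11 + 64)² = 75² = 5625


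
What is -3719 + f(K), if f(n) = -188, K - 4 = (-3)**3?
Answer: -3907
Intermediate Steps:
K = -23 (K = 4 + (-3)**3 = 4 - 27 = -23)
-3719 + f(K) = -3719 - 188 = -3907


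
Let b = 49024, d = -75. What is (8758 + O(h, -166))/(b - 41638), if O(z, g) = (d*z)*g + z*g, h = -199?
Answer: -1217879/3693 ≈ -329.78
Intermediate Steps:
O(z, g) = -74*g*z (O(z, g) = (-75*z)*g + z*g = -75*g*z + g*z = -74*g*z)
(8758 + O(h, -166))/(b - 41638) = (8758 - 74*(-166)*(-199))/(49024 - 41638) = (8758 - 2444516)/7386 = -2435758*1/7386 = -1217879/3693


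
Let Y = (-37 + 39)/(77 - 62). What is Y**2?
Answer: 4/225 ≈ 0.017778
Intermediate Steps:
Y = 2/15 ≈ 0.13333
Y**2 = (2/15)**2 = 4/225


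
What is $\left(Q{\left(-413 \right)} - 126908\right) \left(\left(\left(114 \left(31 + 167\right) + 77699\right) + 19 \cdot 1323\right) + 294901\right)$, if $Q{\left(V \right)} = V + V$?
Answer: $-53687749806$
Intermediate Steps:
$Q{\left(V \right)} = 2 V$
$\left(Q{\left(-413 \right)} - 126908\right) \left(\left(\left(114 \left(31 + 167\right) + 77699\right) + 19 \cdot 1323\right) + 294901\right) = \left(2 \left(-413\right) - 126908\right) \left(\left(\left(114 \left(31 + 167\right) + 77699\right) + 19 \cdot 1323\right) + 294901\right) = \left(-826 - 126908\right) \left(\left(\left(114 \cdot 198 + 77699\right) + 25137\right) + 294901\right) = - 127734 \left(\left(\left(22572 + 77699\right) + 25137\right) + 294901\right) = - 127734 \left(\left(100271 + 25137\right) + 294901\right) = - 127734 \left(125408 + 294901\right) = \left(-127734\right) 420309 = -53687749806$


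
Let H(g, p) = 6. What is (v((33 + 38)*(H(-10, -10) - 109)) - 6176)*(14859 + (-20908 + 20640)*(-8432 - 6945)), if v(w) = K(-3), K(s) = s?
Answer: -25555695205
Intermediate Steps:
v(w) = -3
(v((33 + 38)*(H(-10, -10) - 109)) - 6176)*(14859 + (-20908 + 20640)*(-8432 - 6945)) = (-3 - 6176)*(14859 + (-20908 + 20640)*(-8432 - 6945)) = -6179*(14859 - 268*(-15377)) = -6179*(14859 + 4121036) = -6179*4135895 = -25555695205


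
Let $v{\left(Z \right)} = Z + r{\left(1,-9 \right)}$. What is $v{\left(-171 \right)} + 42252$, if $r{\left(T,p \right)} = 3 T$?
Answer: $42084$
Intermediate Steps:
$v{\left(Z \right)} = 3 + Z$ ($v{\left(Z \right)} = Z + 3 \cdot 1 = Z + 3 = 3 + Z$)
$v{\left(-171 \right)} + 42252 = \left(3 - 171\right) + 42252 = -168 + 42252 = 42084$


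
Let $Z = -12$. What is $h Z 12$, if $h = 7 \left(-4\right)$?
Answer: $4032$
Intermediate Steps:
$h = -28$
$h Z 12 = \left(-28\right) \left(-12\right) 12 = 336 \cdot 12 = 4032$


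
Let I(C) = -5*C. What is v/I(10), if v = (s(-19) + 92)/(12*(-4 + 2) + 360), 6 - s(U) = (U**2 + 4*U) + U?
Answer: 1/100 ≈ 0.010000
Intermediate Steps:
s(U) = 6 - U**2 - 5*U (s(U) = 6 - ((U**2 + 4*U) + U) = 6 - (U**2 + 5*U) = 6 + (-U**2 - 5*U) = 6 - U**2 - 5*U)
v = -1/2 (v = ((6 - 1*(-19)**2 - 5*(-19)) + 92)/(12*(-4 + 2) + 360) = ((6 - 1*361 + 95) + 92)/(12*(-2) + 360) = ((6 - 361 + 95) + 92)/(-24 + 360) = (-260 + 92)/336 = -168*1/336 = -1/2 ≈ -0.50000)
v/I(10) = -1/(2*((-5*10))) = -1/2/(-50) = -1/2*(-1/50) = 1/100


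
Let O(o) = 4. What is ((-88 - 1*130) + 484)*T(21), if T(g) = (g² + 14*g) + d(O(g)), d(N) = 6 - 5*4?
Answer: 191786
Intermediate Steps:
d(N) = -14 (d(N) = 6 - 20 = -14)
T(g) = -14 + g² + 14*g (T(g) = (g² + 14*g) - 14 = -14 + g² + 14*g)
((-88 - 1*130) + 484)*T(21) = ((-88 - 1*130) + 484)*(-14 + 21² + 14*21) = ((-88 - 130) + 484)*(-14 + 441 + 294) = (-218 + 484)*721 = 266*721 = 191786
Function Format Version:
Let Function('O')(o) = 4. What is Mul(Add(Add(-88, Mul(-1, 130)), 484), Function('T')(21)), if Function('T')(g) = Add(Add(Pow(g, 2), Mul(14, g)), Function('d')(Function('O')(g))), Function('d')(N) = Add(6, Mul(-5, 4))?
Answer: 191786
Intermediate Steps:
Function('d')(N) = -14 (Function('d')(N) = Add(6, -20) = -14)
Function('T')(g) = Add(-14, Pow(g, 2), Mul(14, g)) (Function('T')(g) = Add(Add(Pow(g, 2), Mul(14, g)), -14) = Add(-14, Pow(g, 2), Mul(14, g)))
Mul(Add(Add(-88, Mul(-1, 130)), 484), Function('T')(21)) = Mul(Add(Add(-88, Mul(-1, 130)), 484), Add(-14, Pow(21, 2), Mul(14, 21))) = Mul(Add(Add(-88, -130), 484), Add(-14, 441, 294)) = Mul(Add(-218, 484), 721) = Mul(266, 721) = 191786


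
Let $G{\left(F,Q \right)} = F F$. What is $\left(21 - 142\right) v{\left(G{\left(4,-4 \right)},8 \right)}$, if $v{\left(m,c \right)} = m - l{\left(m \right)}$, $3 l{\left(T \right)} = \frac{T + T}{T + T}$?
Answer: $- \frac{5687}{3} \approx -1895.7$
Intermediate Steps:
$G{\left(F,Q \right)} = F^{2}$
$l{\left(T \right)} = \frac{1}{3}$ ($l{\left(T \right)} = \frac{\left(T + T\right) \frac{1}{T + T}}{3} = \frac{2 T \frac{1}{2 T}}{3} = \frac{1}{3} \cdot 1 = \frac{1}{3}$)
$v{\left(m,c \right)} = - \frac{1}{3} + m$ ($v{\left(m,c \right)} = m - \frac{1}{3} = - \frac{1}{3} + m$)
$\left(21 - 142\right) v{\left(G{\left(4,-4 \right)},8 \right)} = \left(21 - 142\right) \left(- \frac{1}{3} + 4^{2}\right) = - 121 \left(- \frac{1}{3} + 16\right) = \left(-121\right) \frac{47}{3} = - \frac{5687}{3}$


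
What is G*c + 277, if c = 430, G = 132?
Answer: 57037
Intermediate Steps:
G*c + 277 = 132*430 + 277 = 56760 + 277 = 57037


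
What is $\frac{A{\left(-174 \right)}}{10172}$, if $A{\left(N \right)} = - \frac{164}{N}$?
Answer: $\frac{41}{442482} \approx 9.2659 \cdot 10^{-5}$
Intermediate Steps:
$\frac{A{\left(-174 \right)}}{10172} = \frac{\left(-164\right) \frac{1}{-174}}{10172} = \left(-164\right) \left(- \frac{1}{174}\right) \frac{1}{10172} = \frac{82}{87} \cdot \frac{1}{10172} = \frac{41}{442482}$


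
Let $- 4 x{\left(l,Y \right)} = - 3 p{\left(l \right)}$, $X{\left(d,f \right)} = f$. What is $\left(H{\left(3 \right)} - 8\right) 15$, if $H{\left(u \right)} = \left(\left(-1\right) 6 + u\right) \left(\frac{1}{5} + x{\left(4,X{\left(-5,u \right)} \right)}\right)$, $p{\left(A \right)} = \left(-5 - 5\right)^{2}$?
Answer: $-3504$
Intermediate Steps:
$p{\left(A \right)} = 100$ ($p{\left(A \right)} = \left(-10\right)^{2} = 100$)
$x{\left(l,Y \right)} = 75$ ($x{\left(l,Y \right)} = - \frac{\left(-3\right) 100}{4} = \left(- \frac{1}{4}\right) \left(-300\right) = 75$)
$H{\left(u \right)} = - \frac{2256}{5} + \frac{376 u}{5}$ ($H{\left(u \right)} = \left(\left(-1\right) 6 + u\right) \left(\frac{1}{5} + 75\right) = \left(-6 + u\right) \left(\frac{1}{5} + 75\right) = \left(-6 + u\right) \frac{376}{5} = - \frac{2256}{5} + \frac{376 u}{5}$)
$\left(H{\left(3 \right)} - 8\right) 15 = \left(\left(- \frac{2256}{5} + \frac{376}{5} \cdot 3\right) - 8\right) 15 = \left(\left(- \frac{2256}{5} + \frac{1128}{5}\right) - 8\right) 15 = \left(- \frac{1128}{5} - 8\right) 15 = \left(- \frac{1168}{5}\right) 15 = -3504$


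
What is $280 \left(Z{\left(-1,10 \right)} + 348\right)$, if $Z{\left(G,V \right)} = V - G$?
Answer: $100520$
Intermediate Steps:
$280 \left(Z{\left(-1,10 \right)} + 348\right) = 280 \left(\left(10 - -1\right) + 348\right) = 280 \left(\left(10 + 1\right) + 348\right) = 280 \left(11 + 348\right) = 280 \cdot 359 = 100520$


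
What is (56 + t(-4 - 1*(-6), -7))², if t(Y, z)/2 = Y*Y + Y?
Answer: 4624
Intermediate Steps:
t(Y, z) = 2*Y + 2*Y² (t(Y, z) = 2*(Y*Y + Y) = 2*(Y² + Y) = 2*(Y + Y²) = 2*Y + 2*Y²)
(56 + t(-4 - 1*(-6), -7))² = (56 + 2*(-4 - 1*(-6))*(1 + (-4 - 1*(-6))))² = (56 + 2*(-4 + 6)*(1 + (-4 + 6)))² = (56 + 2*2*(1 + 2))² = (56 + 2*2*3)² = (56 + 12)² = 68² = 4624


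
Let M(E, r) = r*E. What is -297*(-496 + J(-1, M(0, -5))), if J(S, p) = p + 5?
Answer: 145827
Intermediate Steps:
M(E, r) = E*r
J(S, p) = 5 + p
-297*(-496 + J(-1, M(0, -5))) = -297*(-496 + (5 + 0*(-5))) = -297*(-496 + (5 + 0)) = -297*(-496 + 5) = -297*(-491) = 145827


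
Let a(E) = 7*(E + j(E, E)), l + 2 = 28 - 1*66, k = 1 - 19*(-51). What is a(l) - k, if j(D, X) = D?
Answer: -1530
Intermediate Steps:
k = 970 (k = 1 + 969 = 970)
l = -40 (l = -2 + (28 - 1*66) = -2 + (28 - 66) = -2 - 38 = -40)
a(E) = 14*E (a(E) = 7*(E + E) = 7*(2*E) = 14*E)
a(l) - k = 14*(-40) - 1*970 = -560 - 970 = -1530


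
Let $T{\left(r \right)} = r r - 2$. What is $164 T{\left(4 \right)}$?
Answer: $2296$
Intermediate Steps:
$T{\left(r \right)} = -2 + r^{2}$ ($T{\left(r \right)} = r^{2} - 2 = -2 + r^{2}$)
$164 T{\left(4 \right)} = 164 \left(-2 + 4^{2}\right) = 164 \left(-2 + 16\right) = 164 \cdot 14 = 2296$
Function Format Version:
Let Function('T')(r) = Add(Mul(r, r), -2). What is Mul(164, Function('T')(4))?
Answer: 2296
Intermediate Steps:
Function('T')(r) = Add(-2, Pow(r, 2)) (Function('T')(r) = Add(Pow(r, 2), -2) = Add(-2, Pow(r, 2)))
Mul(164, Function('T')(4)) = Mul(164, Add(-2, Pow(4, 2))) = Mul(164, Add(-2, 16)) = Mul(164, 14) = 2296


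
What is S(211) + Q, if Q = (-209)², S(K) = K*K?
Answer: 88202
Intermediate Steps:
S(K) = K²
Q = 43681
S(211) + Q = 211² + 43681 = 44521 + 43681 = 88202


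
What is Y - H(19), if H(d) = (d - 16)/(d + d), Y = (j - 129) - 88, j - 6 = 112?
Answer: -3765/38 ≈ -99.079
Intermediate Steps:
j = 118 (j = 6 + 112 = 118)
Y = -99 (Y = (118 - 129) - 88 = -11 - 88 = -99)
H(d) = (-16 + d)/(2*d) (H(d) = (-16 + d)/((2*d)) = (-16 + d)*(1/(2*d)) = (-16 + d)/(2*d))
Y - H(19) = -99 - (-16 + 19)/(2*19) = -99 - 3/(2*19) = -99 - 1*3/38 = -99 - 3/38 = -3765/38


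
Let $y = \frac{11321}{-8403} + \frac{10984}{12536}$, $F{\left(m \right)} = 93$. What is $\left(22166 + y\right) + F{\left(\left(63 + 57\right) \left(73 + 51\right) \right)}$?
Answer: $\frac{293089202071}{13167501} \approx 22259.0$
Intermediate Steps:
$y = - \frac{6202688}{13167501}$ ($y = 11321 \left(- \frac{1}{8403}\right) + 10984 \cdot \frac{1}{12536} = - \frac{11321}{8403} + \frac{1373}{1567} = - \frac{6202688}{13167501} \approx -0.47106$)
$\left(22166 + y\right) + F{\left(\left(63 + 57\right) \left(73 + 51\right) \right)} = \left(22166 - \frac{6202688}{13167501}\right) + 93 = \frac{291864624478}{13167501} + 93 = \frac{293089202071}{13167501}$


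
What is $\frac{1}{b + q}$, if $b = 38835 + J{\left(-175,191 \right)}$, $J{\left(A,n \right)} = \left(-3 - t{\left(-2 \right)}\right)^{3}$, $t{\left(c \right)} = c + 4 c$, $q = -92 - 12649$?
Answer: $\frac{1}{26437} \approx 3.7826 \cdot 10^{-5}$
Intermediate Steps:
$q = -12741$ ($q = -92 - 12649 = -12741$)
$t{\left(c \right)} = 5 c$
$J{\left(A,n \right)} = 343$ ($J{\left(A,n \right)} = \left(-3 - 5 \left(-2\right)\right)^{3} = \left(-3 - -10\right)^{3} = \left(-3 + 10\right)^{3} = 7^{3} = 343$)
$b = 39178$ ($b = 38835 + 343 = 39178$)
$\frac{1}{b + q} = \frac{1}{39178 - 12741} = \frac{1}{26437}$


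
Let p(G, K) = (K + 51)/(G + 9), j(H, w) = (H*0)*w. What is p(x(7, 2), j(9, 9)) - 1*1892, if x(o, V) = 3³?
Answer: -22687/12 ≈ -1890.6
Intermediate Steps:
x(o, V) = 27
j(H, w) = 0 (j(H, w) = 0*w = 0)
p(G, K) = (51 + K)/(9 + G)
p(x(7, 2), j(9, 9)) - 1*1892 = (51 + 0)/(9 + 27) - 1*1892 = 51/36 - 1892 = (1/36)*51 - 1892 = 17/12 - 1892 = -22687/12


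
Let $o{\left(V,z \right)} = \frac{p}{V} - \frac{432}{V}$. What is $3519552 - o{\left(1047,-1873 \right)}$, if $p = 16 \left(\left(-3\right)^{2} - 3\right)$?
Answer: $\frac{1228323760}{349} \approx 3.5196 \cdot 10^{6}$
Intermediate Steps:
$p = 96$ ($p = 16 \left(9 - 3\right) = 16 \cdot 6 = 96$)
$o{\left(V,z \right)} = - \frac{336}{V}$ ($o{\left(V,z \right)} = \frac{96}{V} - \frac{432}{V} = - \frac{336}{V}$)
$3519552 - o{\left(1047,-1873 \right)} = 3519552 - - \frac{336}{1047} = 3519552 - \left(-336\right) \frac{1}{1047} = 3519552 - - \frac{112}{349} = 3519552 + \frac{112}{349} = \frac{1228323760}{349}$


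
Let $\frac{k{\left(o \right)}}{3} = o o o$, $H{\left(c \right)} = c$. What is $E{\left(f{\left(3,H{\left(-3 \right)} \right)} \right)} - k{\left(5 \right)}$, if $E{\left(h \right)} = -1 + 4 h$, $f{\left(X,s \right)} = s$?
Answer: $-388$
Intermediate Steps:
$k{\left(o \right)} = 3 o^{3}$ ($k{\left(o \right)} = 3 o o o = 3 o^{2} o = 3 o^{3}$)
$E{\left(f{\left(3,H{\left(-3 \right)} \right)} \right)} - k{\left(5 \right)} = \left(-1 + 4 \left(-3\right)\right) - 3 \cdot 5^{3} = \left(-1 - 12\right) - 3 \cdot 125 = -13 - 375 = -388$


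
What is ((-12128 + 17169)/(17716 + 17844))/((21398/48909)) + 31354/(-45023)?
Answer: -1822461382619/4894082942320 ≈ -0.37238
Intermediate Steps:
((-12128 + 17169)/(17716 + 17844))/((21398/48909)) + 31354/(-45023) = (5041/35560)/((21398*(1/48909))) + 31354*(-1/45023) = (5041*(1/35560))/(21398/48909) - 31354/45023 = (5041/35560)*(48909/21398) - 31354/45023 = 35221467/108701840 - 31354/45023 = -1822461382619/4894082942320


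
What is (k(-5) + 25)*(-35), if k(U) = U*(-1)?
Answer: -1050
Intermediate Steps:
k(U) = -U
(k(-5) + 25)*(-35) = (-1*(-5) + 25)*(-35) = (5 + 25)*(-35) = 30*(-35) = -1050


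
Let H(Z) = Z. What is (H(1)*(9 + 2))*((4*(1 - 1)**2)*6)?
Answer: 0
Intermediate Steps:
(H(1)*(9 + 2))*((4*(1 - 1)**2)*6) = (1*(9 + 2))*((4*(1 - 1)**2)*6) = (1*11)*((4*0**2)*6) = 11*((4*0)*6) = 11*(0*6) = 11*0 = 0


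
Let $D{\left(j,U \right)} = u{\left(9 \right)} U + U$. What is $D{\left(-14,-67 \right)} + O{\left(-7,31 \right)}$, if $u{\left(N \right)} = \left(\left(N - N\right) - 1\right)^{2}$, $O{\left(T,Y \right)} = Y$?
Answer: $-103$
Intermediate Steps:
$u{\left(N \right)} = 1$ ($u{\left(N \right)} = \left(0 - 1\right)^{2} = \left(-1\right)^{2} = 1$)
$D{\left(j,U \right)} = 2 U$ ($D{\left(j,U \right)} = 1 U + U = U + U = 2 U$)
$D{\left(-14,-67 \right)} + O{\left(-7,31 \right)} = 2 \left(-67\right) + 31 = -134 + 31 = -103$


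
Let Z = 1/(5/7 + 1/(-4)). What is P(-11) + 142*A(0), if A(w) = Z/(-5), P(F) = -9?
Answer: -4561/65 ≈ -70.169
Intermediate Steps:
Z = 28/13 (Z = 1/(5*(⅐) + 1*(-¼)) = 1/(5/7 - ¼) = 1/(13/28) = 28/13 ≈ 2.1538)
A(w) = -28/65 (A(w) = (28/13)/(-5) = (28/13)*(-⅕) = -28/65)
P(-11) + 142*A(0) = -9 + 142*(-28/65) = -9 - 3976/65 = -4561/65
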